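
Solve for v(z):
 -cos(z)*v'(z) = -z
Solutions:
 v(z) = C1 + Integral(z/cos(z), z)


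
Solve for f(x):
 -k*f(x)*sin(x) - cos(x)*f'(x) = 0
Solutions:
 f(x) = C1*exp(k*log(cos(x)))


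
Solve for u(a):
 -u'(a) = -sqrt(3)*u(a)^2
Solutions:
 u(a) = -1/(C1 + sqrt(3)*a)


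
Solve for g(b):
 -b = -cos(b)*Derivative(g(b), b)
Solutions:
 g(b) = C1 + Integral(b/cos(b), b)


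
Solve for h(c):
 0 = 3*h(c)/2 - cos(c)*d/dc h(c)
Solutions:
 h(c) = C1*(sin(c) + 1)^(3/4)/(sin(c) - 1)^(3/4)


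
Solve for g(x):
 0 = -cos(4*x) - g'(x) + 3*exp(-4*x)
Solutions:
 g(x) = C1 - sin(4*x)/4 - 3*exp(-4*x)/4


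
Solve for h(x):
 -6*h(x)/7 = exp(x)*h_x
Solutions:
 h(x) = C1*exp(6*exp(-x)/7)


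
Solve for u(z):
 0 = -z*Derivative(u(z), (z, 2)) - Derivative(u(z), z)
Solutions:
 u(z) = C1 + C2*log(z)


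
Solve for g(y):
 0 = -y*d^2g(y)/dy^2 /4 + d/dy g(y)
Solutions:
 g(y) = C1 + C2*y^5


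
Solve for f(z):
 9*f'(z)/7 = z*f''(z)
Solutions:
 f(z) = C1 + C2*z^(16/7)


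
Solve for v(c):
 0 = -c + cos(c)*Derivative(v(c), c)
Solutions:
 v(c) = C1 + Integral(c/cos(c), c)


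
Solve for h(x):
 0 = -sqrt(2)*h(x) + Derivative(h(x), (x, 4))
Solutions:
 h(x) = C1*exp(-2^(1/8)*x) + C2*exp(2^(1/8)*x) + C3*sin(2^(1/8)*x) + C4*cos(2^(1/8)*x)


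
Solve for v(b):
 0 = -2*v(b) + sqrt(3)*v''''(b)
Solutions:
 v(b) = C1*exp(-2^(1/4)*3^(7/8)*b/3) + C2*exp(2^(1/4)*3^(7/8)*b/3) + C3*sin(2^(1/4)*3^(7/8)*b/3) + C4*cos(2^(1/4)*3^(7/8)*b/3)


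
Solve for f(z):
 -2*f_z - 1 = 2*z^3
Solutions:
 f(z) = C1 - z^4/4 - z/2


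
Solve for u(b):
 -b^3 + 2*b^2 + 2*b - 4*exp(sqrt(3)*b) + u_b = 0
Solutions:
 u(b) = C1 + b^4/4 - 2*b^3/3 - b^2 + 4*sqrt(3)*exp(sqrt(3)*b)/3


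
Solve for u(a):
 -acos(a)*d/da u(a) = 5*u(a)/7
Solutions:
 u(a) = C1*exp(-5*Integral(1/acos(a), a)/7)


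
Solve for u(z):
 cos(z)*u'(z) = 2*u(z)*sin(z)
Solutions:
 u(z) = C1/cos(z)^2


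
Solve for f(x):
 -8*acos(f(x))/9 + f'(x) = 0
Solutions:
 Integral(1/acos(_y), (_y, f(x))) = C1 + 8*x/9


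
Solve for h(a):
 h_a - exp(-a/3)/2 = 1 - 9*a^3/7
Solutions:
 h(a) = C1 - 9*a^4/28 + a - 3*exp(-a/3)/2


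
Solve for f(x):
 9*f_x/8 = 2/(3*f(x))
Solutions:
 f(x) = -sqrt(C1 + 96*x)/9
 f(x) = sqrt(C1 + 96*x)/9


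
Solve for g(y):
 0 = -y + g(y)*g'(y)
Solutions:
 g(y) = -sqrt(C1 + y^2)
 g(y) = sqrt(C1 + y^2)


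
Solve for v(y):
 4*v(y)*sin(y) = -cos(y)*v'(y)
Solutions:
 v(y) = C1*cos(y)^4


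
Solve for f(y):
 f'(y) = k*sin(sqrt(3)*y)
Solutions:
 f(y) = C1 - sqrt(3)*k*cos(sqrt(3)*y)/3


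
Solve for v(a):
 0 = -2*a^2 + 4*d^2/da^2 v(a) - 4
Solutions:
 v(a) = C1 + C2*a + a^4/24 + a^2/2


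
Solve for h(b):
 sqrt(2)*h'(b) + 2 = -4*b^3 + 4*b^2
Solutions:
 h(b) = C1 - sqrt(2)*b^4/2 + 2*sqrt(2)*b^3/3 - sqrt(2)*b


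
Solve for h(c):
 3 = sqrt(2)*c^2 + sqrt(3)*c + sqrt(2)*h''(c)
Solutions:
 h(c) = C1 + C2*c - c^4/12 - sqrt(6)*c^3/12 + 3*sqrt(2)*c^2/4


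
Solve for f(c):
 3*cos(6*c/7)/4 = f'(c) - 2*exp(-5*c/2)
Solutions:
 f(c) = C1 + 7*sin(6*c/7)/8 - 4*exp(-5*c/2)/5


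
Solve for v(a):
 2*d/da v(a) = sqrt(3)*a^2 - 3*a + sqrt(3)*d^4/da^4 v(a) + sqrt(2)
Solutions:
 v(a) = C1 + C4*exp(2^(1/3)*3^(5/6)*a/3) + sqrt(3)*a^3/6 - 3*a^2/4 + sqrt(2)*a/2 + (C2*sin(6^(1/3)*a/2) + C3*cos(6^(1/3)*a/2))*exp(-2^(1/3)*3^(5/6)*a/6)


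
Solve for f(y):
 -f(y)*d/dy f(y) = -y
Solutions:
 f(y) = -sqrt(C1 + y^2)
 f(y) = sqrt(C1 + y^2)


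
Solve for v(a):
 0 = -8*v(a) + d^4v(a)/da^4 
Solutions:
 v(a) = C1*exp(-2^(3/4)*a) + C2*exp(2^(3/4)*a) + C3*sin(2^(3/4)*a) + C4*cos(2^(3/4)*a)


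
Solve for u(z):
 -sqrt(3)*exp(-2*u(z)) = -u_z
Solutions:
 u(z) = log(-sqrt(C1 + 2*sqrt(3)*z))
 u(z) = log(C1 + 2*sqrt(3)*z)/2


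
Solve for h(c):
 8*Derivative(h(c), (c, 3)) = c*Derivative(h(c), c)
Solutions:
 h(c) = C1 + Integral(C2*airyai(c/2) + C3*airybi(c/2), c)


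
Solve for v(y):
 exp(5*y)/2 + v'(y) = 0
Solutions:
 v(y) = C1 - exp(5*y)/10


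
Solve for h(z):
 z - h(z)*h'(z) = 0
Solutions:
 h(z) = -sqrt(C1 + z^2)
 h(z) = sqrt(C1 + z^2)


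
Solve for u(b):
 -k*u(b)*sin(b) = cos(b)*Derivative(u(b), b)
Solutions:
 u(b) = C1*exp(k*log(cos(b)))


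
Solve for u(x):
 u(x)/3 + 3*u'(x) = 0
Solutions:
 u(x) = C1*exp(-x/9)


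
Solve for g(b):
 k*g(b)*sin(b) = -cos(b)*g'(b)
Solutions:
 g(b) = C1*exp(k*log(cos(b)))


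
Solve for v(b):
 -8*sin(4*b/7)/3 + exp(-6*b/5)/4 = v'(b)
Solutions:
 v(b) = C1 + 14*cos(4*b/7)/3 - 5*exp(-6*b/5)/24


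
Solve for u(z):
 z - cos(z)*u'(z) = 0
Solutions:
 u(z) = C1 + Integral(z/cos(z), z)


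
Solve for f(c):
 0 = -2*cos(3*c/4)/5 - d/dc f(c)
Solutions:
 f(c) = C1 - 8*sin(3*c/4)/15


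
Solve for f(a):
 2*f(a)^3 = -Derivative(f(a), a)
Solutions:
 f(a) = -sqrt(2)*sqrt(-1/(C1 - 2*a))/2
 f(a) = sqrt(2)*sqrt(-1/(C1 - 2*a))/2


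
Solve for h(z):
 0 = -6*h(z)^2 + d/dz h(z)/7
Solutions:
 h(z) = -1/(C1 + 42*z)


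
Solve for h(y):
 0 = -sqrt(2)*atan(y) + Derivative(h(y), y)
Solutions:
 h(y) = C1 + sqrt(2)*(y*atan(y) - log(y^2 + 1)/2)


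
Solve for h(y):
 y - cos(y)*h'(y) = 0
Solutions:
 h(y) = C1 + Integral(y/cos(y), y)


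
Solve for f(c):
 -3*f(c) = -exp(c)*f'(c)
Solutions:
 f(c) = C1*exp(-3*exp(-c))


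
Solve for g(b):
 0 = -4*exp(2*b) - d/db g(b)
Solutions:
 g(b) = C1 - 2*exp(2*b)


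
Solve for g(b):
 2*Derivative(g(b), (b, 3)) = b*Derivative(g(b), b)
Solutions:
 g(b) = C1 + Integral(C2*airyai(2^(2/3)*b/2) + C3*airybi(2^(2/3)*b/2), b)


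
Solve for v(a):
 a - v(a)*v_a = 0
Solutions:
 v(a) = -sqrt(C1 + a^2)
 v(a) = sqrt(C1 + a^2)


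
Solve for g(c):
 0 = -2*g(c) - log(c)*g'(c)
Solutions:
 g(c) = C1*exp(-2*li(c))


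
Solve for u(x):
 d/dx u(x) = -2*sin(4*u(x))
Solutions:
 u(x) = -acos((-C1 - exp(16*x))/(C1 - exp(16*x)))/4 + pi/2
 u(x) = acos((-C1 - exp(16*x))/(C1 - exp(16*x)))/4


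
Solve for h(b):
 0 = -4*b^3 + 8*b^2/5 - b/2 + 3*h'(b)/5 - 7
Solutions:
 h(b) = C1 + 5*b^4/3 - 8*b^3/9 + 5*b^2/12 + 35*b/3


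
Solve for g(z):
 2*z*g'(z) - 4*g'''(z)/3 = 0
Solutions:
 g(z) = C1 + Integral(C2*airyai(2^(2/3)*3^(1/3)*z/2) + C3*airybi(2^(2/3)*3^(1/3)*z/2), z)


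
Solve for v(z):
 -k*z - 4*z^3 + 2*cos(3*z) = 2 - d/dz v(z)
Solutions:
 v(z) = C1 + k*z^2/2 + z^4 + 2*z - 2*sin(3*z)/3


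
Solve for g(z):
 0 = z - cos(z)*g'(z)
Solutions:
 g(z) = C1 + Integral(z/cos(z), z)


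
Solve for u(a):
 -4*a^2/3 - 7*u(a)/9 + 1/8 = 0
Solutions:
 u(a) = 9/56 - 12*a^2/7


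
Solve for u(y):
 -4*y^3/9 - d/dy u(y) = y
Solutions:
 u(y) = C1 - y^4/9 - y^2/2


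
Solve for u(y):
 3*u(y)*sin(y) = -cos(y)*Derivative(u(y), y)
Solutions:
 u(y) = C1*cos(y)^3


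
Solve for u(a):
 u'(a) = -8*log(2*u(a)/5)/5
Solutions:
 5*Integral(1/(log(_y) - log(5) + log(2)), (_y, u(a)))/8 = C1 - a


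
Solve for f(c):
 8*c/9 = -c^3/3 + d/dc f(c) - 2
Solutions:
 f(c) = C1 + c^4/12 + 4*c^2/9 + 2*c


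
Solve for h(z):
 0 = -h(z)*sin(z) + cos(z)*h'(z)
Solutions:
 h(z) = C1/cos(z)


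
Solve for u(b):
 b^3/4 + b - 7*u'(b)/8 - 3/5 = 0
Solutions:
 u(b) = C1 + b^4/14 + 4*b^2/7 - 24*b/35


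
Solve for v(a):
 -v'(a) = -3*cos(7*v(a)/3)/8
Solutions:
 -3*a/8 - 3*log(sin(7*v(a)/3) - 1)/14 + 3*log(sin(7*v(a)/3) + 1)/14 = C1


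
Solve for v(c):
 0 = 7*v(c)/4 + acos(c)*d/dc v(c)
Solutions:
 v(c) = C1*exp(-7*Integral(1/acos(c), c)/4)


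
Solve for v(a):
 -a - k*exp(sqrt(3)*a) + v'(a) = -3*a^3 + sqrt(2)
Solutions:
 v(a) = C1 - 3*a^4/4 + a^2/2 + sqrt(2)*a + sqrt(3)*k*exp(sqrt(3)*a)/3


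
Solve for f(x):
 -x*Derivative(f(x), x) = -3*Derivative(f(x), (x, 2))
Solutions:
 f(x) = C1 + C2*erfi(sqrt(6)*x/6)


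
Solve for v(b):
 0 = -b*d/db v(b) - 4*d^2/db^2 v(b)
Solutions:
 v(b) = C1 + C2*erf(sqrt(2)*b/4)


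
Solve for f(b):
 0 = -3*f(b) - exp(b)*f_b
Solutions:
 f(b) = C1*exp(3*exp(-b))


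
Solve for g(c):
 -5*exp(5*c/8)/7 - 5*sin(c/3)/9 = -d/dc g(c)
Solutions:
 g(c) = C1 + 8*exp(5*c/8)/7 - 5*cos(c/3)/3


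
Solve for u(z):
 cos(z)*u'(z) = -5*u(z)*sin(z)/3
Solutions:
 u(z) = C1*cos(z)^(5/3)


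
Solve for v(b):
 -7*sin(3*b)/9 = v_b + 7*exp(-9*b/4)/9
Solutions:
 v(b) = C1 + 7*cos(3*b)/27 + 28*exp(-9*b/4)/81


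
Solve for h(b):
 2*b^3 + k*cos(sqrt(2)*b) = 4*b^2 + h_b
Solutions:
 h(b) = C1 + b^4/2 - 4*b^3/3 + sqrt(2)*k*sin(sqrt(2)*b)/2


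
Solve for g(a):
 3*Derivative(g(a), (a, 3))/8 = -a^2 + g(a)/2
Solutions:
 g(a) = C3*exp(6^(2/3)*a/3) + 2*a^2 + (C1*sin(2^(2/3)*3^(1/6)*a/2) + C2*cos(2^(2/3)*3^(1/6)*a/2))*exp(-6^(2/3)*a/6)


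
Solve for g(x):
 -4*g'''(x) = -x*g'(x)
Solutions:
 g(x) = C1 + Integral(C2*airyai(2^(1/3)*x/2) + C3*airybi(2^(1/3)*x/2), x)


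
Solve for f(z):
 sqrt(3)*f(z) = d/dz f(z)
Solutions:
 f(z) = C1*exp(sqrt(3)*z)


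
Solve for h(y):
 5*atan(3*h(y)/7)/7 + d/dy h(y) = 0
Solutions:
 Integral(1/atan(3*_y/7), (_y, h(y))) = C1 - 5*y/7


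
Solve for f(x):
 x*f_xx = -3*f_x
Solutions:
 f(x) = C1 + C2/x^2


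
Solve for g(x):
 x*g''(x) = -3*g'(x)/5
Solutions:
 g(x) = C1 + C2*x^(2/5)


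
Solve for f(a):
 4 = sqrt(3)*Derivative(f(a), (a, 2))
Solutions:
 f(a) = C1 + C2*a + 2*sqrt(3)*a^2/3


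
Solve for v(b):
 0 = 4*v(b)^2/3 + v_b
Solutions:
 v(b) = 3/(C1 + 4*b)


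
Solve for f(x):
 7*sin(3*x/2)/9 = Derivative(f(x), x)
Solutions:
 f(x) = C1 - 14*cos(3*x/2)/27


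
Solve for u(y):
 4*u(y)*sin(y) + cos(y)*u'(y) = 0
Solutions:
 u(y) = C1*cos(y)^4


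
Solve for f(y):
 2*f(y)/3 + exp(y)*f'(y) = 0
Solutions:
 f(y) = C1*exp(2*exp(-y)/3)


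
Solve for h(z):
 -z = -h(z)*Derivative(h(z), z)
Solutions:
 h(z) = -sqrt(C1 + z^2)
 h(z) = sqrt(C1 + z^2)


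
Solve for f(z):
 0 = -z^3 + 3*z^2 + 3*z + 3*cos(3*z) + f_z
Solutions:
 f(z) = C1 + z^4/4 - z^3 - 3*z^2/2 - sin(3*z)


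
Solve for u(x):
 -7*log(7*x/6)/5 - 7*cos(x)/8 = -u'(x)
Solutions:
 u(x) = C1 + 7*x*log(x)/5 - 7*x*log(6)/5 - 7*x/5 + 7*x*log(7)/5 + 7*sin(x)/8


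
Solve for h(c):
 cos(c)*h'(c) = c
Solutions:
 h(c) = C1 + Integral(c/cos(c), c)


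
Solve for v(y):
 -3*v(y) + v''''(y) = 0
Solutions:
 v(y) = C1*exp(-3^(1/4)*y) + C2*exp(3^(1/4)*y) + C3*sin(3^(1/4)*y) + C4*cos(3^(1/4)*y)


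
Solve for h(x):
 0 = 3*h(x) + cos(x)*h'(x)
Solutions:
 h(x) = C1*(sin(x) - 1)^(3/2)/(sin(x) + 1)^(3/2)


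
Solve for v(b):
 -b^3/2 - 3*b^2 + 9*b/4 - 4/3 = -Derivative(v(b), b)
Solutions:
 v(b) = C1 + b^4/8 + b^3 - 9*b^2/8 + 4*b/3


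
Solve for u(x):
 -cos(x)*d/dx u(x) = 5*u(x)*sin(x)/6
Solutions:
 u(x) = C1*cos(x)^(5/6)


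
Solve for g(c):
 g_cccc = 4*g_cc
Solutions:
 g(c) = C1 + C2*c + C3*exp(-2*c) + C4*exp(2*c)


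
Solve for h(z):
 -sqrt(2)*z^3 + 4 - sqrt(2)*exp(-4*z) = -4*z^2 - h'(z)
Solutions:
 h(z) = C1 + sqrt(2)*z^4/4 - 4*z^3/3 - 4*z - sqrt(2)*exp(-4*z)/4


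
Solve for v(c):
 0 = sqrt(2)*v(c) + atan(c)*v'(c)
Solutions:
 v(c) = C1*exp(-sqrt(2)*Integral(1/atan(c), c))


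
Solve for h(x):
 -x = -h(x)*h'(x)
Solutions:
 h(x) = -sqrt(C1 + x^2)
 h(x) = sqrt(C1 + x^2)


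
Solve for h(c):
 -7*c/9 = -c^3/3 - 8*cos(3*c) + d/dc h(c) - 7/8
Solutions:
 h(c) = C1 + c^4/12 - 7*c^2/18 + 7*c/8 + 8*sin(3*c)/3


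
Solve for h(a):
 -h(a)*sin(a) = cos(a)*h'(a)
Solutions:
 h(a) = C1*cos(a)


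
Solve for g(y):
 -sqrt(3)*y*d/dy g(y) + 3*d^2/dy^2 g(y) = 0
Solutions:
 g(y) = C1 + C2*erfi(sqrt(2)*3^(3/4)*y/6)


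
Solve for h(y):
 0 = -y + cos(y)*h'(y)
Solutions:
 h(y) = C1 + Integral(y/cos(y), y)


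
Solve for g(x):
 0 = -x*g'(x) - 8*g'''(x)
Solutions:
 g(x) = C1 + Integral(C2*airyai(-x/2) + C3*airybi(-x/2), x)


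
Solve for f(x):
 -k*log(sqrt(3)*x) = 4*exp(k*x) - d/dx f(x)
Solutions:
 f(x) = C1 + k*x*log(x) + k*x*(-1 + log(3)/2) + Piecewise((4*exp(k*x)/k, Ne(k, 0)), (4*x, True))


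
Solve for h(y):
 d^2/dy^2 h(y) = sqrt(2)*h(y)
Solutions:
 h(y) = C1*exp(-2^(1/4)*y) + C2*exp(2^(1/4)*y)


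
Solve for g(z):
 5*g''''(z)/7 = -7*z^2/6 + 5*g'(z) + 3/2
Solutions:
 g(z) = C1 + C4*exp(7^(1/3)*z) + 7*z^3/90 - 3*z/10 + (C2*sin(sqrt(3)*7^(1/3)*z/2) + C3*cos(sqrt(3)*7^(1/3)*z/2))*exp(-7^(1/3)*z/2)


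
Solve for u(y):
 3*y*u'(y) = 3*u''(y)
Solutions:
 u(y) = C1 + C2*erfi(sqrt(2)*y/2)


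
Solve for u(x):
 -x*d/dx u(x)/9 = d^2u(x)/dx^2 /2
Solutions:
 u(x) = C1 + C2*erf(x/3)


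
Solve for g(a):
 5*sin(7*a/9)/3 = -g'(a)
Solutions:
 g(a) = C1 + 15*cos(7*a/9)/7


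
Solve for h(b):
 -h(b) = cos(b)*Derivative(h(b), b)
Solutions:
 h(b) = C1*sqrt(sin(b) - 1)/sqrt(sin(b) + 1)


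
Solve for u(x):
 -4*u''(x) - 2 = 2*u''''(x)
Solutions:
 u(x) = C1 + C2*x + C3*sin(sqrt(2)*x) + C4*cos(sqrt(2)*x) - x^2/4


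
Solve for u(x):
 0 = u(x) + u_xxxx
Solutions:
 u(x) = (C1*sin(sqrt(2)*x/2) + C2*cos(sqrt(2)*x/2))*exp(-sqrt(2)*x/2) + (C3*sin(sqrt(2)*x/2) + C4*cos(sqrt(2)*x/2))*exp(sqrt(2)*x/2)


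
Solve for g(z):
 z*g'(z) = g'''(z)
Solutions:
 g(z) = C1 + Integral(C2*airyai(z) + C3*airybi(z), z)


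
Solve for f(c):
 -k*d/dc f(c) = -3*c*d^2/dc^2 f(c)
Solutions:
 f(c) = C1 + c^(re(k)/3 + 1)*(C2*sin(log(c)*Abs(im(k))/3) + C3*cos(log(c)*im(k)/3))


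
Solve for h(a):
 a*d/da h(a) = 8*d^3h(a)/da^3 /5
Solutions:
 h(a) = C1 + Integral(C2*airyai(5^(1/3)*a/2) + C3*airybi(5^(1/3)*a/2), a)


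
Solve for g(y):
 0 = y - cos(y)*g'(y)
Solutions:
 g(y) = C1 + Integral(y/cos(y), y)


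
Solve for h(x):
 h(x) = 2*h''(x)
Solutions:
 h(x) = C1*exp(-sqrt(2)*x/2) + C2*exp(sqrt(2)*x/2)


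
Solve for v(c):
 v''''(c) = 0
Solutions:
 v(c) = C1 + C2*c + C3*c^2 + C4*c^3


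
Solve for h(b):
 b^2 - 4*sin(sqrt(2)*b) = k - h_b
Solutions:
 h(b) = C1 - b^3/3 + b*k - 2*sqrt(2)*cos(sqrt(2)*b)


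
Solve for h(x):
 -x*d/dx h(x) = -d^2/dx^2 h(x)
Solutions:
 h(x) = C1 + C2*erfi(sqrt(2)*x/2)


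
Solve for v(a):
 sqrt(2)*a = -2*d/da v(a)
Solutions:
 v(a) = C1 - sqrt(2)*a^2/4


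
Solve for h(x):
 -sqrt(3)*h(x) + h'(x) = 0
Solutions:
 h(x) = C1*exp(sqrt(3)*x)


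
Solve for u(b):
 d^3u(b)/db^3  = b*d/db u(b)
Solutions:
 u(b) = C1 + Integral(C2*airyai(b) + C3*airybi(b), b)


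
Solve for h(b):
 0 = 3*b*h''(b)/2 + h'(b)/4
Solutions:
 h(b) = C1 + C2*b^(5/6)


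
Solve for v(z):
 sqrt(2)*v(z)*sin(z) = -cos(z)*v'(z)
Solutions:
 v(z) = C1*cos(z)^(sqrt(2))


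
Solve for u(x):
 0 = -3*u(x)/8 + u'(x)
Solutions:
 u(x) = C1*exp(3*x/8)


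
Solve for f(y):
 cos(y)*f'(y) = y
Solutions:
 f(y) = C1 + Integral(y/cos(y), y)


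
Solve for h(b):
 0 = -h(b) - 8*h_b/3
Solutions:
 h(b) = C1*exp(-3*b/8)


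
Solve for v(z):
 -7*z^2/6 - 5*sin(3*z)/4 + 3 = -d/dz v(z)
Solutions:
 v(z) = C1 + 7*z^3/18 - 3*z - 5*cos(3*z)/12


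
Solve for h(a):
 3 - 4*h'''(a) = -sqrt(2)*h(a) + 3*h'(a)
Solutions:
 h(a) = C1*exp(-2^(1/6)*a*(-2/(2 + sqrt(6))^(1/3) + 2^(2/3)*(2 + sqrt(6))^(1/3))/8)*sin(2^(1/6)*sqrt(3)*a*(2/(2 + sqrt(6))^(1/3) + 2^(2/3)*(2 + sqrt(6))^(1/3))/8) + C2*exp(-2^(1/6)*a*(-2/(2 + sqrt(6))^(1/3) + 2^(2/3)*(2 + sqrt(6))^(1/3))/8)*cos(2^(1/6)*sqrt(3)*a*(2/(2 + sqrt(6))^(1/3) + 2^(2/3)*(2 + sqrt(6))^(1/3))/8) + C3*exp(2^(1/6)*a*(-2/(2 + sqrt(6))^(1/3) + 2^(2/3)*(2 + sqrt(6))^(1/3))/4) - 3*sqrt(2)/2


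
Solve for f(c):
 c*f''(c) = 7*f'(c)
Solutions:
 f(c) = C1 + C2*c^8


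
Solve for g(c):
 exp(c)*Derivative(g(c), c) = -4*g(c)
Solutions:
 g(c) = C1*exp(4*exp(-c))


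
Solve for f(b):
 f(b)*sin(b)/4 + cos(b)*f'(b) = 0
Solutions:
 f(b) = C1*cos(b)^(1/4)


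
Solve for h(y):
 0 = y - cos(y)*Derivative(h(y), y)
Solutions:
 h(y) = C1 + Integral(y/cos(y), y)


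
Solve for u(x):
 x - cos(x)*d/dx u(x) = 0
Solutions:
 u(x) = C1 + Integral(x/cos(x), x)


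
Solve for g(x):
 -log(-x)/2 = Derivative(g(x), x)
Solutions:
 g(x) = C1 - x*log(-x)/2 + x/2


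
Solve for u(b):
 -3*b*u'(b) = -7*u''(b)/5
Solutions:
 u(b) = C1 + C2*erfi(sqrt(210)*b/14)


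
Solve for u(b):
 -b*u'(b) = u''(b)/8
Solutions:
 u(b) = C1 + C2*erf(2*b)


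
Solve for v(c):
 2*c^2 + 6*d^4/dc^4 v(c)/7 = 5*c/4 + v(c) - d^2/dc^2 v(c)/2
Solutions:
 v(c) = C1*exp(-sqrt(6)*c*sqrt(-7 + sqrt(721))/12) + C2*exp(sqrt(6)*c*sqrt(-7 + sqrt(721))/12) + C3*sin(sqrt(6)*c*sqrt(7 + sqrt(721))/12) + C4*cos(sqrt(6)*c*sqrt(7 + sqrt(721))/12) + 2*c^2 - 5*c/4 + 2


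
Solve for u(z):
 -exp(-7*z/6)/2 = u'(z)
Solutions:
 u(z) = C1 + 3*exp(-7*z/6)/7


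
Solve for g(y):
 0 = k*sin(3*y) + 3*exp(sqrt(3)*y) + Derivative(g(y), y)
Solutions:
 g(y) = C1 + k*cos(3*y)/3 - sqrt(3)*exp(sqrt(3)*y)


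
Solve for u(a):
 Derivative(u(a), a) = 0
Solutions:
 u(a) = C1


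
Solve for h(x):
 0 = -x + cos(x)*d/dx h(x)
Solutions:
 h(x) = C1 + Integral(x/cos(x), x)


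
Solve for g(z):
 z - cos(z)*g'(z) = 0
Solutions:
 g(z) = C1 + Integral(z/cos(z), z)


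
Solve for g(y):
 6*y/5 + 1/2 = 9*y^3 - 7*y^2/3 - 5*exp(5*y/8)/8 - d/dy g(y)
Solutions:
 g(y) = C1 + 9*y^4/4 - 7*y^3/9 - 3*y^2/5 - y/2 - exp(y)^(5/8)


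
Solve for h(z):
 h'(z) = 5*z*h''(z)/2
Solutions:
 h(z) = C1 + C2*z^(7/5)


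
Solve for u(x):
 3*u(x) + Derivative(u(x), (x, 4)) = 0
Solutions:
 u(x) = (C1*sin(sqrt(2)*3^(1/4)*x/2) + C2*cos(sqrt(2)*3^(1/4)*x/2))*exp(-sqrt(2)*3^(1/4)*x/2) + (C3*sin(sqrt(2)*3^(1/4)*x/2) + C4*cos(sqrt(2)*3^(1/4)*x/2))*exp(sqrt(2)*3^(1/4)*x/2)


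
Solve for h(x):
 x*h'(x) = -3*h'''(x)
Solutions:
 h(x) = C1 + Integral(C2*airyai(-3^(2/3)*x/3) + C3*airybi(-3^(2/3)*x/3), x)


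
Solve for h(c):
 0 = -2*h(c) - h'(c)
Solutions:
 h(c) = C1*exp(-2*c)


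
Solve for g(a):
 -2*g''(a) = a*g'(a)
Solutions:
 g(a) = C1 + C2*erf(a/2)


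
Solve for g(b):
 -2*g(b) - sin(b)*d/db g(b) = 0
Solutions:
 g(b) = C1*(cos(b) + 1)/(cos(b) - 1)


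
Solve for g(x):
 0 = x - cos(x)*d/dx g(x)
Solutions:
 g(x) = C1 + Integral(x/cos(x), x)


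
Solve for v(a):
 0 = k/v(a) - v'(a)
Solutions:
 v(a) = -sqrt(C1 + 2*a*k)
 v(a) = sqrt(C1 + 2*a*k)


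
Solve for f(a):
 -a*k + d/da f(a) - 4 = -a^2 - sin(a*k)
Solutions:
 f(a) = C1 - a^3/3 + a^2*k/2 + 4*a + cos(a*k)/k


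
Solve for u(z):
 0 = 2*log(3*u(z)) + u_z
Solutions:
 Integral(1/(log(_y) + log(3)), (_y, u(z)))/2 = C1 - z


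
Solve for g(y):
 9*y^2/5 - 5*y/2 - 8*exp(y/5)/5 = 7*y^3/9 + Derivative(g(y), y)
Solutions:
 g(y) = C1 - 7*y^4/36 + 3*y^3/5 - 5*y^2/4 - 8*exp(y/5)


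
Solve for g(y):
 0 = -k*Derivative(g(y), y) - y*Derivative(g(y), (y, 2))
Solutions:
 g(y) = C1 + y^(1 - re(k))*(C2*sin(log(y)*Abs(im(k))) + C3*cos(log(y)*im(k)))


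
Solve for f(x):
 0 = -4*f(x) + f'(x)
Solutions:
 f(x) = C1*exp(4*x)


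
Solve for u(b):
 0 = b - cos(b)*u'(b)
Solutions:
 u(b) = C1 + Integral(b/cos(b), b)


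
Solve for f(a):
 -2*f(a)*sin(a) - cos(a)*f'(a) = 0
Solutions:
 f(a) = C1*cos(a)^2


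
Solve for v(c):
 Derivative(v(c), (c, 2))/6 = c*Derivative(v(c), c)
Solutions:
 v(c) = C1 + C2*erfi(sqrt(3)*c)


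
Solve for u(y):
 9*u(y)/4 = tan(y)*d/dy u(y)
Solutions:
 u(y) = C1*sin(y)^(9/4)


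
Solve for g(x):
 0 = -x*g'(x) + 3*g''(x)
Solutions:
 g(x) = C1 + C2*erfi(sqrt(6)*x/6)


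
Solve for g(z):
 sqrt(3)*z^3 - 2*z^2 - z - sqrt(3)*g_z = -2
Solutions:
 g(z) = C1 + z^4/4 - 2*sqrt(3)*z^3/9 - sqrt(3)*z^2/6 + 2*sqrt(3)*z/3


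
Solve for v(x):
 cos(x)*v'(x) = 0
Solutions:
 v(x) = C1


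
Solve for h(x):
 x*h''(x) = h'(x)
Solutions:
 h(x) = C1 + C2*x^2


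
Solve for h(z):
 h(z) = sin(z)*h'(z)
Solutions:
 h(z) = C1*sqrt(cos(z) - 1)/sqrt(cos(z) + 1)


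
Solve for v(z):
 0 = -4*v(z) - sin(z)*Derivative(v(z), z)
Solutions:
 v(z) = C1*(cos(z)^2 + 2*cos(z) + 1)/(cos(z)^2 - 2*cos(z) + 1)


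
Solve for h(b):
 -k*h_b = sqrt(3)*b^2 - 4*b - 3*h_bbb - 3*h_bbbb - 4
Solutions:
 h(b) = C1 + C2*exp(-b*((-9*k/2 + sqrt((2 - 9*k)^2 - 4)/2 + 1)^(1/3) + 1 + (-9*k/2 + sqrt((2 - 9*k)^2 - 4)/2 + 1)^(-1/3))/3) + C3*exp(b*((-9*k/2 + sqrt((2 - 9*k)^2 - 4)/2 + 1)^(1/3) - sqrt(3)*I*(-9*k/2 + sqrt((2 - 9*k)^2 - 4)/2 + 1)^(1/3) - 2 - 4/((-1 + sqrt(3)*I)*(-9*k/2 + sqrt((2 - 9*k)^2 - 4)/2 + 1)^(1/3)))/6) + C4*exp(b*((-9*k/2 + sqrt((2 - 9*k)^2 - 4)/2 + 1)^(1/3) + sqrt(3)*I*(-9*k/2 + sqrt((2 - 9*k)^2 - 4)/2 + 1)^(1/3) - 2 + 4/((1 + sqrt(3)*I)*(-9*k/2 + sqrt((2 - 9*k)^2 - 4)/2 + 1)^(1/3)))/6) - sqrt(3)*b^3/(3*k) + 2*b^2/k + 4*b/k - 6*sqrt(3)*b/k^2


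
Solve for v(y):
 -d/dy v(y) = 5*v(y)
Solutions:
 v(y) = C1*exp(-5*y)


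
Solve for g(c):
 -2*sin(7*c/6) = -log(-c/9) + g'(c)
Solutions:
 g(c) = C1 + c*log(-c) - 2*c*log(3) - c + 12*cos(7*c/6)/7


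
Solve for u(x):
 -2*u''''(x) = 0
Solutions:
 u(x) = C1 + C2*x + C3*x^2 + C4*x^3


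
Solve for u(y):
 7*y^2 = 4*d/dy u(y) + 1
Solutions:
 u(y) = C1 + 7*y^3/12 - y/4


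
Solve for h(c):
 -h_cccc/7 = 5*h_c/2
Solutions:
 h(c) = C1 + C4*exp(-2^(2/3)*35^(1/3)*c/2) + (C2*sin(2^(2/3)*sqrt(3)*35^(1/3)*c/4) + C3*cos(2^(2/3)*sqrt(3)*35^(1/3)*c/4))*exp(2^(2/3)*35^(1/3)*c/4)


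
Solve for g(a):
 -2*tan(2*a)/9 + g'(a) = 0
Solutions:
 g(a) = C1 - log(cos(2*a))/9


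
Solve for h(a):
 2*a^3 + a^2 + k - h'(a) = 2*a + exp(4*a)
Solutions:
 h(a) = C1 + a^4/2 + a^3/3 - a^2 + a*k - exp(4*a)/4


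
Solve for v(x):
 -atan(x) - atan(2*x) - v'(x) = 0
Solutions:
 v(x) = C1 - x*atan(x) - x*atan(2*x) + log(x^2 + 1)/2 + log(4*x^2 + 1)/4


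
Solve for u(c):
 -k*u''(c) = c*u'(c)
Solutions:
 u(c) = C1 + C2*sqrt(k)*erf(sqrt(2)*c*sqrt(1/k)/2)


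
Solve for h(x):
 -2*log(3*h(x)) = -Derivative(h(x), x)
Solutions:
 -Integral(1/(log(_y) + log(3)), (_y, h(x)))/2 = C1 - x


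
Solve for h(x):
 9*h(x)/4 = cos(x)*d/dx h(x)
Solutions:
 h(x) = C1*(sin(x) + 1)^(9/8)/(sin(x) - 1)^(9/8)


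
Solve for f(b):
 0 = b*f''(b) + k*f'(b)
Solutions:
 f(b) = C1 + b^(1 - re(k))*(C2*sin(log(b)*Abs(im(k))) + C3*cos(log(b)*im(k)))


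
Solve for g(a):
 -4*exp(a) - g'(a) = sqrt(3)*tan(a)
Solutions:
 g(a) = C1 - 4*exp(a) + sqrt(3)*log(cos(a))


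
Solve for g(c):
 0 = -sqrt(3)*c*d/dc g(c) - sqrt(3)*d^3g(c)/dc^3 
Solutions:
 g(c) = C1 + Integral(C2*airyai(-c) + C3*airybi(-c), c)


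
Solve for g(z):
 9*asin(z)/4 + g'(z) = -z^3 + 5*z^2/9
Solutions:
 g(z) = C1 - z^4/4 + 5*z^3/27 - 9*z*asin(z)/4 - 9*sqrt(1 - z^2)/4


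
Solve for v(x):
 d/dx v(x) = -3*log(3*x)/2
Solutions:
 v(x) = C1 - 3*x*log(x)/2 - 3*x*log(3)/2 + 3*x/2


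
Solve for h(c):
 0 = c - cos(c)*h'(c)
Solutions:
 h(c) = C1 + Integral(c/cos(c), c)


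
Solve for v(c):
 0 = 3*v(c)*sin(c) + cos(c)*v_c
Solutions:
 v(c) = C1*cos(c)^3


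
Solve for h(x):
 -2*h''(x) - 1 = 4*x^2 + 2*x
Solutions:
 h(x) = C1 + C2*x - x^4/6 - x^3/6 - x^2/4


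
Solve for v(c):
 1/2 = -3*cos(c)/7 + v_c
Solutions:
 v(c) = C1 + c/2 + 3*sin(c)/7


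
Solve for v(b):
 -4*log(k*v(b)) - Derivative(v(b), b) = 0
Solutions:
 li(k*v(b))/k = C1 - 4*b


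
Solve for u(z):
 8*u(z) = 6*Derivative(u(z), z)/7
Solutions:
 u(z) = C1*exp(28*z/3)


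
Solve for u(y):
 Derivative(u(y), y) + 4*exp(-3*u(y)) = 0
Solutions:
 u(y) = log(C1 - 12*y)/3
 u(y) = log((-3^(1/3) - 3^(5/6)*I)*(C1 - 4*y)^(1/3)/2)
 u(y) = log((-3^(1/3) + 3^(5/6)*I)*(C1 - 4*y)^(1/3)/2)


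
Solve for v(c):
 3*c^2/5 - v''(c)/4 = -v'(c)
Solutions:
 v(c) = C1 + C2*exp(4*c) - c^3/5 - 3*c^2/20 - 3*c/40


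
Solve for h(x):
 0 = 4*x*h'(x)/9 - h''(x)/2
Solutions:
 h(x) = C1 + C2*erfi(2*x/3)


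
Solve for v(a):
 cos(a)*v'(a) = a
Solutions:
 v(a) = C1 + Integral(a/cos(a), a)


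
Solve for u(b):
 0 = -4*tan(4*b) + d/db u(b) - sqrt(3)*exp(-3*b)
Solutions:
 u(b) = C1 + log(tan(4*b)^2 + 1)/2 - sqrt(3)*exp(-3*b)/3


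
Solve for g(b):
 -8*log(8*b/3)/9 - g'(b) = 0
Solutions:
 g(b) = C1 - 8*b*log(b)/9 - 8*b*log(2)/3 + 8*b/9 + 8*b*log(3)/9


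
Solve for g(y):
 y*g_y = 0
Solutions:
 g(y) = C1


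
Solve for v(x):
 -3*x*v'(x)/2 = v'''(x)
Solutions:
 v(x) = C1 + Integral(C2*airyai(-2^(2/3)*3^(1/3)*x/2) + C3*airybi(-2^(2/3)*3^(1/3)*x/2), x)


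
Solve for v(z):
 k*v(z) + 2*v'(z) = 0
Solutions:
 v(z) = C1*exp(-k*z/2)


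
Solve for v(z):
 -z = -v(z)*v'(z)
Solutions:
 v(z) = -sqrt(C1 + z^2)
 v(z) = sqrt(C1 + z^2)


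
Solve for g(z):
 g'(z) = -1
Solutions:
 g(z) = C1 - z


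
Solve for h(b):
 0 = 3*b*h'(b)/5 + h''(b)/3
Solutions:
 h(b) = C1 + C2*erf(3*sqrt(10)*b/10)


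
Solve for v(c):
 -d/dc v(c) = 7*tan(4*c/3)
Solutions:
 v(c) = C1 + 21*log(cos(4*c/3))/4


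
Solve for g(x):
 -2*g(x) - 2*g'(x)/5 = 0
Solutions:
 g(x) = C1*exp(-5*x)


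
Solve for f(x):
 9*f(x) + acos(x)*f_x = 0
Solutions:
 f(x) = C1*exp(-9*Integral(1/acos(x), x))


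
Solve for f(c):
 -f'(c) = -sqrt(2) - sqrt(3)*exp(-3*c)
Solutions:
 f(c) = C1 + sqrt(2)*c - sqrt(3)*exp(-3*c)/3


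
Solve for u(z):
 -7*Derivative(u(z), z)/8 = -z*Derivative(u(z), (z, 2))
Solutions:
 u(z) = C1 + C2*z^(15/8)


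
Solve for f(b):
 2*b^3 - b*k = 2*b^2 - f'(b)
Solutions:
 f(b) = C1 - b^4/2 + 2*b^3/3 + b^2*k/2


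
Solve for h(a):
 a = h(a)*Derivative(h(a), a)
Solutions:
 h(a) = -sqrt(C1 + a^2)
 h(a) = sqrt(C1 + a^2)


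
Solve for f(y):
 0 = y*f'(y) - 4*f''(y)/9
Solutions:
 f(y) = C1 + C2*erfi(3*sqrt(2)*y/4)


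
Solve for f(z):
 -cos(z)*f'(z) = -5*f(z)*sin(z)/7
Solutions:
 f(z) = C1/cos(z)^(5/7)


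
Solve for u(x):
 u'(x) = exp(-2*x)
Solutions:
 u(x) = C1 - exp(-2*x)/2


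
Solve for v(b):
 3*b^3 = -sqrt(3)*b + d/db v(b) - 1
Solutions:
 v(b) = C1 + 3*b^4/4 + sqrt(3)*b^2/2 + b


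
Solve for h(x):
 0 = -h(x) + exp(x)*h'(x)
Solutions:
 h(x) = C1*exp(-exp(-x))


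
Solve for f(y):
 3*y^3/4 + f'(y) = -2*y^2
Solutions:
 f(y) = C1 - 3*y^4/16 - 2*y^3/3


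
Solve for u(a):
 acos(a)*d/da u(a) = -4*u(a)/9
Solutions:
 u(a) = C1*exp(-4*Integral(1/acos(a), a)/9)


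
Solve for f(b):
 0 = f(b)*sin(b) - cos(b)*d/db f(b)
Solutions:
 f(b) = C1/cos(b)


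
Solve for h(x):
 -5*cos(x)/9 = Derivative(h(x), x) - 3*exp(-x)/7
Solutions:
 h(x) = C1 - 5*sin(x)/9 - 3*exp(-x)/7


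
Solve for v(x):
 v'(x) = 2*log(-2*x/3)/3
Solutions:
 v(x) = C1 + 2*x*log(-x)/3 + 2*x*(-log(3) - 1 + log(2))/3


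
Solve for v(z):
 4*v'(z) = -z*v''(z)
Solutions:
 v(z) = C1 + C2/z^3


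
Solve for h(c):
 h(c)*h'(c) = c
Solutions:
 h(c) = -sqrt(C1 + c^2)
 h(c) = sqrt(C1 + c^2)


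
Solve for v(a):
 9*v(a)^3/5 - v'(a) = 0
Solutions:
 v(a) = -sqrt(10)*sqrt(-1/(C1 + 9*a))/2
 v(a) = sqrt(10)*sqrt(-1/(C1 + 9*a))/2


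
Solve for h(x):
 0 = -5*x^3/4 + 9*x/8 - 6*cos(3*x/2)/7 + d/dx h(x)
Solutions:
 h(x) = C1 + 5*x^4/16 - 9*x^2/16 + 4*sin(3*x/2)/7


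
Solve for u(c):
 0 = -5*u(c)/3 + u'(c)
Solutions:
 u(c) = C1*exp(5*c/3)


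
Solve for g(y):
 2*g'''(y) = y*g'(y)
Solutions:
 g(y) = C1 + Integral(C2*airyai(2^(2/3)*y/2) + C3*airybi(2^(2/3)*y/2), y)


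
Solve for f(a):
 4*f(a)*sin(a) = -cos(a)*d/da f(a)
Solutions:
 f(a) = C1*cos(a)^4


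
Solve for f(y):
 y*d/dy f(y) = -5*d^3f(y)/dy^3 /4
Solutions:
 f(y) = C1 + Integral(C2*airyai(-10^(2/3)*y/5) + C3*airybi(-10^(2/3)*y/5), y)


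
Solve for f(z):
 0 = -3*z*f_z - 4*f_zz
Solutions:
 f(z) = C1 + C2*erf(sqrt(6)*z/4)


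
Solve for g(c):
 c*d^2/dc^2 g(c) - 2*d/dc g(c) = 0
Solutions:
 g(c) = C1 + C2*c^3


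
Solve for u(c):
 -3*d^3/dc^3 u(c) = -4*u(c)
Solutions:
 u(c) = C3*exp(6^(2/3)*c/3) + (C1*sin(2^(2/3)*3^(1/6)*c/2) + C2*cos(2^(2/3)*3^(1/6)*c/2))*exp(-6^(2/3)*c/6)


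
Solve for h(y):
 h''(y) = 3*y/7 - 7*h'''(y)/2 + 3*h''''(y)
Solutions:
 h(y) = C1 + C2*y + C3*exp(y*(7 - sqrt(97))/12) + C4*exp(y*(7 + sqrt(97))/12) + y^3/14 - 3*y^2/4


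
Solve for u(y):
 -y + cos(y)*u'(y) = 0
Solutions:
 u(y) = C1 + Integral(y/cos(y), y)


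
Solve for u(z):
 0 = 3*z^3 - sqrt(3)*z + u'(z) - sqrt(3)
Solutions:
 u(z) = C1 - 3*z^4/4 + sqrt(3)*z^2/2 + sqrt(3)*z


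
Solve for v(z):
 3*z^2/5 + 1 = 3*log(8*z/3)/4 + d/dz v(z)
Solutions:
 v(z) = C1 + z^3/5 - 3*z*log(z)/4 - 3*z*log(2) + 3*z*log(6)/4 + 7*z/4


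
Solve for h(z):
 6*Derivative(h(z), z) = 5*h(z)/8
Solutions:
 h(z) = C1*exp(5*z/48)


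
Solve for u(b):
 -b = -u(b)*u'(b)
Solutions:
 u(b) = -sqrt(C1 + b^2)
 u(b) = sqrt(C1 + b^2)


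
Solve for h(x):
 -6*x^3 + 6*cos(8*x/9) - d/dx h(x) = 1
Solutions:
 h(x) = C1 - 3*x^4/2 - x + 27*sin(8*x/9)/4


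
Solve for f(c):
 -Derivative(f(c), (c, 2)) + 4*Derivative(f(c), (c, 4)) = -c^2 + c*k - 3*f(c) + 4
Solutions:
 f(c) = -c^2/3 + c*k/3 + (C1*sin(sqrt(2)*3^(1/4)*c*sin(atan(sqrt(47))/2)/2) + C2*cos(sqrt(2)*3^(1/4)*c*sin(atan(sqrt(47))/2)/2))*exp(-sqrt(2)*3^(1/4)*c*cos(atan(sqrt(47))/2)/2) + (C3*sin(sqrt(2)*3^(1/4)*c*sin(atan(sqrt(47))/2)/2) + C4*cos(sqrt(2)*3^(1/4)*c*sin(atan(sqrt(47))/2)/2))*exp(sqrt(2)*3^(1/4)*c*cos(atan(sqrt(47))/2)/2) + 10/9


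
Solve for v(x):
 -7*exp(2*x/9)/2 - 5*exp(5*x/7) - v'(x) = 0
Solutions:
 v(x) = C1 - 63*exp(2*x/9)/4 - 7*exp(5*x/7)


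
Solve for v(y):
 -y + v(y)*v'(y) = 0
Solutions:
 v(y) = -sqrt(C1 + y^2)
 v(y) = sqrt(C1 + y^2)


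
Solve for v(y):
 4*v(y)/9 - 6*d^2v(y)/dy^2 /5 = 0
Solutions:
 v(y) = C1*exp(-sqrt(30)*y/9) + C2*exp(sqrt(30)*y/9)


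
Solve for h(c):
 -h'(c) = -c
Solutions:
 h(c) = C1 + c^2/2


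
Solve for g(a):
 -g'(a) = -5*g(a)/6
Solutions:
 g(a) = C1*exp(5*a/6)


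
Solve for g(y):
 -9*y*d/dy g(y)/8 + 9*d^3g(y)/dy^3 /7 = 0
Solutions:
 g(y) = C1 + Integral(C2*airyai(7^(1/3)*y/2) + C3*airybi(7^(1/3)*y/2), y)


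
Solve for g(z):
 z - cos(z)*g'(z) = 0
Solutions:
 g(z) = C1 + Integral(z/cos(z), z)


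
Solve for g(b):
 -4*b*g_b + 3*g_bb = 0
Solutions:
 g(b) = C1 + C2*erfi(sqrt(6)*b/3)


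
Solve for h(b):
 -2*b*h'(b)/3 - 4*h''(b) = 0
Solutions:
 h(b) = C1 + C2*erf(sqrt(3)*b/6)


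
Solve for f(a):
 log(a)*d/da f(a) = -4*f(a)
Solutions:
 f(a) = C1*exp(-4*li(a))


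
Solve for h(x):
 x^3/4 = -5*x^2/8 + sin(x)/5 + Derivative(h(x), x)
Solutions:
 h(x) = C1 + x^4/16 + 5*x^3/24 + cos(x)/5


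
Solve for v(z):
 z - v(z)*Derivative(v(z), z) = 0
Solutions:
 v(z) = -sqrt(C1 + z^2)
 v(z) = sqrt(C1 + z^2)


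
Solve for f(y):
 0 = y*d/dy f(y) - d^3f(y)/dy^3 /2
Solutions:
 f(y) = C1 + Integral(C2*airyai(2^(1/3)*y) + C3*airybi(2^(1/3)*y), y)


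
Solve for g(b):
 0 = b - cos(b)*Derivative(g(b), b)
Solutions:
 g(b) = C1 + Integral(b/cos(b), b)


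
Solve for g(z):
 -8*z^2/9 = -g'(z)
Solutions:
 g(z) = C1 + 8*z^3/27


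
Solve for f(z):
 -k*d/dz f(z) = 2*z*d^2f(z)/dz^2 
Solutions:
 f(z) = C1 + z^(1 - re(k)/2)*(C2*sin(log(z)*Abs(im(k))/2) + C3*cos(log(z)*im(k)/2))


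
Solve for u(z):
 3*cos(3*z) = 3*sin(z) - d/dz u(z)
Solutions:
 u(z) = C1 - sin(3*z) - 3*cos(z)


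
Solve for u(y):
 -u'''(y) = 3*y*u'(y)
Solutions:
 u(y) = C1 + Integral(C2*airyai(-3^(1/3)*y) + C3*airybi(-3^(1/3)*y), y)


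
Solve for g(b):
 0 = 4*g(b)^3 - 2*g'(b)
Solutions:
 g(b) = -sqrt(2)*sqrt(-1/(C1 + 2*b))/2
 g(b) = sqrt(2)*sqrt(-1/(C1 + 2*b))/2


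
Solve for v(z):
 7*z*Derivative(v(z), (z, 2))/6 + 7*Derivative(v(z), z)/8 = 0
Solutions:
 v(z) = C1 + C2*z^(1/4)


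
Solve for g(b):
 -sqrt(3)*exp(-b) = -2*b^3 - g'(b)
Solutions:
 g(b) = C1 - b^4/2 - sqrt(3)*exp(-b)


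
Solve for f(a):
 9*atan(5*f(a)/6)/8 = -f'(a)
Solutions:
 Integral(1/atan(5*_y/6), (_y, f(a))) = C1 - 9*a/8


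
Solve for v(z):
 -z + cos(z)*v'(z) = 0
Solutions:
 v(z) = C1 + Integral(z/cos(z), z)


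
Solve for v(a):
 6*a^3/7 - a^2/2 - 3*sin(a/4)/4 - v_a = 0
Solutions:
 v(a) = C1 + 3*a^4/14 - a^3/6 + 3*cos(a/4)


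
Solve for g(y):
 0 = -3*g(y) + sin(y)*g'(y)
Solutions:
 g(y) = C1*(cos(y) - 1)^(3/2)/(cos(y) + 1)^(3/2)


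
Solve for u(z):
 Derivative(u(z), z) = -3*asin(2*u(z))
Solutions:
 Integral(1/asin(2*_y), (_y, u(z))) = C1 - 3*z


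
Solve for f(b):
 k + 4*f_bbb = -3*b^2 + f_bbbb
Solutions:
 f(b) = C1 + C2*b + C3*b^2 + C4*exp(4*b) - b^5/80 - b^4/64 + b^3*(-8*k - 3)/192


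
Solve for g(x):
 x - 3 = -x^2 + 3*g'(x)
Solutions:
 g(x) = C1 + x^3/9 + x^2/6 - x


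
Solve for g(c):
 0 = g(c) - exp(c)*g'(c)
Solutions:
 g(c) = C1*exp(-exp(-c))


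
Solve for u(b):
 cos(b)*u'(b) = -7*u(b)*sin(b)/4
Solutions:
 u(b) = C1*cos(b)^(7/4)


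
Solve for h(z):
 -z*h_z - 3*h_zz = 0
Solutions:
 h(z) = C1 + C2*erf(sqrt(6)*z/6)


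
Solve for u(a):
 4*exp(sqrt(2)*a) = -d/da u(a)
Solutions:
 u(a) = C1 - 2*sqrt(2)*exp(sqrt(2)*a)


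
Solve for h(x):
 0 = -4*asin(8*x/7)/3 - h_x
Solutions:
 h(x) = C1 - 4*x*asin(8*x/7)/3 - sqrt(49 - 64*x^2)/6


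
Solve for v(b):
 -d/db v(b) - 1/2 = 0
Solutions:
 v(b) = C1 - b/2


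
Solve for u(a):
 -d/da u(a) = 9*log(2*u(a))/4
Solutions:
 4*Integral(1/(log(_y) + log(2)), (_y, u(a)))/9 = C1 - a


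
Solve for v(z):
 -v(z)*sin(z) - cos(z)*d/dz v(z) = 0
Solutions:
 v(z) = C1*cos(z)


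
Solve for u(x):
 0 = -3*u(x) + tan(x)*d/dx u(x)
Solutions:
 u(x) = C1*sin(x)^3


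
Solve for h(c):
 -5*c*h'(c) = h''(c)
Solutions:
 h(c) = C1 + C2*erf(sqrt(10)*c/2)


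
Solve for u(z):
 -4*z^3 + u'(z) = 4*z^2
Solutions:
 u(z) = C1 + z^4 + 4*z^3/3


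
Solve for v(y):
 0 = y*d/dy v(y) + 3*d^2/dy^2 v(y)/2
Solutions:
 v(y) = C1 + C2*erf(sqrt(3)*y/3)


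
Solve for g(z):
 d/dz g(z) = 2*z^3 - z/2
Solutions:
 g(z) = C1 + z^4/2 - z^2/4


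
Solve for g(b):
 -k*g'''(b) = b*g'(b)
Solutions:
 g(b) = C1 + Integral(C2*airyai(b*(-1/k)^(1/3)) + C3*airybi(b*(-1/k)^(1/3)), b)


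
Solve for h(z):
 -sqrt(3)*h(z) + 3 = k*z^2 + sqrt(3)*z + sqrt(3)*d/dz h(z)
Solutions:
 h(z) = C1*exp(-z) - sqrt(3)*k*z^2/3 + 2*sqrt(3)*k*z/3 - 2*sqrt(3)*k/3 - z + 1 + sqrt(3)


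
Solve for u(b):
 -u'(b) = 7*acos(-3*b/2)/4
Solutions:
 u(b) = C1 - 7*b*acos(-3*b/2)/4 - 7*sqrt(4 - 9*b^2)/12


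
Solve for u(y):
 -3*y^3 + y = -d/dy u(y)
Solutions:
 u(y) = C1 + 3*y^4/4 - y^2/2


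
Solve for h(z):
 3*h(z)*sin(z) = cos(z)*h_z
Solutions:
 h(z) = C1/cos(z)^3


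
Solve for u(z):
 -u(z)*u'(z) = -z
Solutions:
 u(z) = -sqrt(C1 + z^2)
 u(z) = sqrt(C1 + z^2)


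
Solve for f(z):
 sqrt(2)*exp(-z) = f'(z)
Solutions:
 f(z) = C1 - sqrt(2)*exp(-z)


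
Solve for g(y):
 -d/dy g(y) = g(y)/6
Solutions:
 g(y) = C1*exp(-y/6)


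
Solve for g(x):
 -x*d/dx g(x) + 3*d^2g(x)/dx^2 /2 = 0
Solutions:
 g(x) = C1 + C2*erfi(sqrt(3)*x/3)


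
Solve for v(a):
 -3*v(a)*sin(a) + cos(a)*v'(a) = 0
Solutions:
 v(a) = C1/cos(a)^3


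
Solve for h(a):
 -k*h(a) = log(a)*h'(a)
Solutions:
 h(a) = C1*exp(-k*li(a))


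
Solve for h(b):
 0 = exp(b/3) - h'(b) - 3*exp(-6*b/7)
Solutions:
 h(b) = C1 + 3*exp(b/3) + 7*exp(-6*b/7)/2


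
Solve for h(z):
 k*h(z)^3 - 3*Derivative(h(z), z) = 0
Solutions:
 h(z) = -sqrt(6)*sqrt(-1/(C1 + k*z))/2
 h(z) = sqrt(6)*sqrt(-1/(C1 + k*z))/2


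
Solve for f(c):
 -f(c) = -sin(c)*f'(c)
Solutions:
 f(c) = C1*sqrt(cos(c) - 1)/sqrt(cos(c) + 1)


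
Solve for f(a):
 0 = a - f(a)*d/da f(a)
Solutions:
 f(a) = -sqrt(C1 + a^2)
 f(a) = sqrt(C1 + a^2)


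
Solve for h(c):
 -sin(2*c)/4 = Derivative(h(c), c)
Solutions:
 h(c) = C1 + cos(2*c)/8


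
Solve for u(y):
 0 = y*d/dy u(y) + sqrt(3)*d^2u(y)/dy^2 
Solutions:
 u(y) = C1 + C2*erf(sqrt(2)*3^(3/4)*y/6)


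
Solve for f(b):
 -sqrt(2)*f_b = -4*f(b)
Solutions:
 f(b) = C1*exp(2*sqrt(2)*b)


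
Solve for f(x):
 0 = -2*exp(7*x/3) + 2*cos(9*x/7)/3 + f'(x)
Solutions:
 f(x) = C1 + 6*exp(7*x/3)/7 - 14*sin(9*x/7)/27


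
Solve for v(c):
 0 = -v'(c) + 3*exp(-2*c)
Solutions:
 v(c) = C1 - 3*exp(-2*c)/2


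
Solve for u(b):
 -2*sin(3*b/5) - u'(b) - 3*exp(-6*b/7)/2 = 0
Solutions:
 u(b) = C1 + 10*cos(3*b/5)/3 + 7*exp(-6*b/7)/4


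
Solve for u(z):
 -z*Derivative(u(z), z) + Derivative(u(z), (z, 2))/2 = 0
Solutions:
 u(z) = C1 + C2*erfi(z)


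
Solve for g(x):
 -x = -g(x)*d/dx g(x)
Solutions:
 g(x) = -sqrt(C1 + x^2)
 g(x) = sqrt(C1 + x^2)


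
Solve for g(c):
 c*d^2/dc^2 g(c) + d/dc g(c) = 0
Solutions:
 g(c) = C1 + C2*log(c)


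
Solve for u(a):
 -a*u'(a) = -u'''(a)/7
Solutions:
 u(a) = C1 + Integral(C2*airyai(7^(1/3)*a) + C3*airybi(7^(1/3)*a), a)


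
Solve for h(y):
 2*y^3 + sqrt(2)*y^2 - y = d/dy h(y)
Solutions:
 h(y) = C1 + y^4/2 + sqrt(2)*y^3/3 - y^2/2


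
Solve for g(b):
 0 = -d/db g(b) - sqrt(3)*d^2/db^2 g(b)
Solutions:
 g(b) = C1 + C2*exp(-sqrt(3)*b/3)


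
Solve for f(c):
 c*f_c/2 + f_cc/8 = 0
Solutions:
 f(c) = C1 + C2*erf(sqrt(2)*c)


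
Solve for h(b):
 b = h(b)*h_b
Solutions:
 h(b) = -sqrt(C1 + b^2)
 h(b) = sqrt(C1 + b^2)


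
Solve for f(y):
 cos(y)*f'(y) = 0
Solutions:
 f(y) = C1


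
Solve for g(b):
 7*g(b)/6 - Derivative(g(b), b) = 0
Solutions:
 g(b) = C1*exp(7*b/6)


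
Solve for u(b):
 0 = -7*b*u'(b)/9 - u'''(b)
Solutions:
 u(b) = C1 + Integral(C2*airyai(-21^(1/3)*b/3) + C3*airybi(-21^(1/3)*b/3), b)


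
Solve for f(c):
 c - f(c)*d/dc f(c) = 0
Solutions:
 f(c) = -sqrt(C1 + c^2)
 f(c) = sqrt(C1 + c^2)


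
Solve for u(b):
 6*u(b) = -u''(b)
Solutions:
 u(b) = C1*sin(sqrt(6)*b) + C2*cos(sqrt(6)*b)


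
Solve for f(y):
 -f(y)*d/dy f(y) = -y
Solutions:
 f(y) = -sqrt(C1 + y^2)
 f(y) = sqrt(C1 + y^2)


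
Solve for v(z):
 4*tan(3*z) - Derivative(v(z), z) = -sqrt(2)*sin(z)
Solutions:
 v(z) = C1 - 4*log(cos(3*z))/3 - sqrt(2)*cos(z)


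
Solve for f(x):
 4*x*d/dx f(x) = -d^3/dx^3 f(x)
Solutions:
 f(x) = C1 + Integral(C2*airyai(-2^(2/3)*x) + C3*airybi(-2^(2/3)*x), x)


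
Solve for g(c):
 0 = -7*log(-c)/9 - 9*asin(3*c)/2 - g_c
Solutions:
 g(c) = C1 - 7*c*log(-c)/9 - 9*c*asin(3*c)/2 + 7*c/9 - 3*sqrt(1 - 9*c^2)/2


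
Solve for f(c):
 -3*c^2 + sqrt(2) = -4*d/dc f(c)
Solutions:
 f(c) = C1 + c^3/4 - sqrt(2)*c/4


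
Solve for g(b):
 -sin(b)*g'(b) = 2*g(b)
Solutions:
 g(b) = C1*(cos(b) + 1)/(cos(b) - 1)


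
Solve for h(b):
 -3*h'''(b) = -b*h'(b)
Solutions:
 h(b) = C1 + Integral(C2*airyai(3^(2/3)*b/3) + C3*airybi(3^(2/3)*b/3), b)


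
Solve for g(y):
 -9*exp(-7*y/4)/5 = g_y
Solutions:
 g(y) = C1 + 36*exp(-7*y/4)/35


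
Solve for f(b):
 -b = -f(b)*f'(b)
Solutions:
 f(b) = -sqrt(C1 + b^2)
 f(b) = sqrt(C1 + b^2)


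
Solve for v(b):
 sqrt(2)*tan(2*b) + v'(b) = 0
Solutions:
 v(b) = C1 + sqrt(2)*log(cos(2*b))/2


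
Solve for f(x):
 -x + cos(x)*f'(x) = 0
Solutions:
 f(x) = C1 + Integral(x/cos(x), x)


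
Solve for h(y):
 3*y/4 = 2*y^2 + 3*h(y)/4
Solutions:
 h(y) = y*(3 - 8*y)/3


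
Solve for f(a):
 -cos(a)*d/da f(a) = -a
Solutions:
 f(a) = C1 + Integral(a/cos(a), a)


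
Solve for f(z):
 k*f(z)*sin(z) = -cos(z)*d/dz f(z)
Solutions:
 f(z) = C1*exp(k*log(cos(z)))


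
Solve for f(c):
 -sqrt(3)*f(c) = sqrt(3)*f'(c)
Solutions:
 f(c) = C1*exp(-c)


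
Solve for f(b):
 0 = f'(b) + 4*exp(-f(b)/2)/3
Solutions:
 f(b) = 2*log(C1 - 2*b/3)


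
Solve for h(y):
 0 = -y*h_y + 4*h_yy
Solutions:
 h(y) = C1 + C2*erfi(sqrt(2)*y/4)


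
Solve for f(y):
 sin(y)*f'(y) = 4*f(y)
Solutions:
 f(y) = C1*(cos(y)^2 - 2*cos(y) + 1)/(cos(y)^2 + 2*cos(y) + 1)


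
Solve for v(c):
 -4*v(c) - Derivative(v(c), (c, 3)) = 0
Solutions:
 v(c) = C3*exp(-2^(2/3)*c) + (C1*sin(2^(2/3)*sqrt(3)*c/2) + C2*cos(2^(2/3)*sqrt(3)*c/2))*exp(2^(2/3)*c/2)
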